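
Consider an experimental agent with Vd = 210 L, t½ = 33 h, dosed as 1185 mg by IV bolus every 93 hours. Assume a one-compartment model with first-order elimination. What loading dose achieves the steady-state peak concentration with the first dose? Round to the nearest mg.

1381 mg

f = (1/2)^(93/33) ≈ 0.141789; accumulation ratio R = 1/(1−f) ≈ 1.16521.
Loading dose to hit Cmax,ss on first dose: D_load = D_maint·R ≈ 1185 × 1.16521 ≈ 1380.77 mg.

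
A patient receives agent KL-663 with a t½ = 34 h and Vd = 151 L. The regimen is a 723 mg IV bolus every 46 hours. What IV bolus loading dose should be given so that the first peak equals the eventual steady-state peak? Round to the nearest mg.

f = (1/2)^(46/34) ≈ 0.391493; accumulation ratio R = 1/(1−f) ≈ 1.64337.
Loading dose to hit Cmax,ss on first dose: D_load = D_maint·R ≈ 723 × 1.64337 ≈ 1188.16 mg.

1188 mg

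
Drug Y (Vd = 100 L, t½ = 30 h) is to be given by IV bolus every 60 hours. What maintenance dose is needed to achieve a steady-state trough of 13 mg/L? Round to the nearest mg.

τ/t½ = 60/30 ≈ 2, so f = (1/2)^(60/30) ≈ 0.250000.
Cmin,ss = (D/Vd)·f/(1−f), so D = Cmin,ss·Vd·(1−f)/f.
D = 13 × 100 × (1−f)/f ≈ 13 × 100 × 3.00000 ≈ 3900.00 mg.

3900 mg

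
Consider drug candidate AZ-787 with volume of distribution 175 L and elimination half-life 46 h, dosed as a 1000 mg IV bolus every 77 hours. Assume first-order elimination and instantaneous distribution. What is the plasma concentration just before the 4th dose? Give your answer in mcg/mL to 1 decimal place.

2.5 mcg/mL

f = (1/2)^(τ/t½) = (1/2)^(77/46) ≈ 0.3134.
C₀ = D/Vd = 1000/175 ≈ 5.714 mcg/mL.
Before the 4th dose, 3 doses have been given. Superposition: Cmin = C₀·(f + f² + … + f^3).
≈ 5.714 × (0.3134 + 0.0982 + 0.0308) ≈ 5.714 × 0.4424 ≈ 2.528 mcg/mL.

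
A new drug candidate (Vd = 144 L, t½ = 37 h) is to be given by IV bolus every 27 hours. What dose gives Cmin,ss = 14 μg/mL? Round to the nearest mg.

1327 mg

τ/t½ = 27/37 ≈ 0.72973, so f = (1/2)^(27/37) ≈ 0.603017.
Cmin,ss = (D/Vd)·f/(1−f), so D = Cmin,ss·Vd·(1−f)/f.
D = 14 × 144 × (1−f)/f ≈ 14 × 144 × 0.65833 ≈ 1327.19 mg.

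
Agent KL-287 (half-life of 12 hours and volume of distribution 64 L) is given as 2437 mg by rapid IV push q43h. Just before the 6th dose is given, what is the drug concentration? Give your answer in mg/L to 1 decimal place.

3.5 mg/L

f = (1/2)^(τ/t½) = (1/2)^(43/12) ≈ 0.0834.
C₀ = D/Vd = 2437/64 ≈ 38.078 mg/L.
Before the 6th dose, 5 doses have been given. Superposition: Cmin = C₀·(f + f² + … + f^5).
≈ 38.078 × (0.0834 + 0.0070 + 0.0006 + 0.0000 + 0.0000) ≈ 38.078 × 0.0910 ≈ 3.465 mg/L.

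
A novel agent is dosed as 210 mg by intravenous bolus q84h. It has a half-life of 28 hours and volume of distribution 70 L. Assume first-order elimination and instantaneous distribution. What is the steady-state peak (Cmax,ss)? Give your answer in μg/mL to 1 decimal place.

τ = 84 h = 3 half-lives, so f = (1/2)^3 = 0.125.
Accumulation ratio R = 1/(1 − f) = 1/0.875 = 8/7.
Single-dose peak C₀ = D/Vd = 210/70 = 3 μg/mL.
Steady-state peak Cmax,ss = C₀·R = 3 × 8/7 ≈ 3.429 μg/mL.

3.4 μg/mL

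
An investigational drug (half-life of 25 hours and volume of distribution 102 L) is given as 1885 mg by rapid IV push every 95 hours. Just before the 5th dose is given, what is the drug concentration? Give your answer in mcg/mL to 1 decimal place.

1.4 mcg/mL

f = (1/2)^(τ/t½) = (1/2)^(95/25) ≈ 0.0718.
C₀ = D/Vd = 1885/102 ≈ 18.480 mcg/mL.
Before the 5th dose, 4 doses have been given. Superposition: Cmin = C₀·(f + f² + … + f^4).
≈ 18.480 × (0.0718 + 0.0052 + 0.0004 + 0.0000) ≈ 18.480 × 0.0774 ≈ 1.430 mcg/mL.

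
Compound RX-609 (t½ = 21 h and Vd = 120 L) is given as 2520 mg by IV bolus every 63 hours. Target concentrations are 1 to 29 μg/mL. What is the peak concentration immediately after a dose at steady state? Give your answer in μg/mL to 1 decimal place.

The dosing interval is 3 half-lives, so f = 2^(−3) = 0.125.
Accumulation ratio R = 1/(1 − f) = 1/0.875 = 8/7.
Single-dose peak C₀ = D/Vd = 2520/120 = 21 μg/mL.
Steady-state peak Cmax,ss = C₀·R = 21 × 8/7 ≈ 24.000 μg/mL.
Peak 24.0 μg/mL vs MTC 29 μg/mL: below toxic threshold.

24.0 μg/mL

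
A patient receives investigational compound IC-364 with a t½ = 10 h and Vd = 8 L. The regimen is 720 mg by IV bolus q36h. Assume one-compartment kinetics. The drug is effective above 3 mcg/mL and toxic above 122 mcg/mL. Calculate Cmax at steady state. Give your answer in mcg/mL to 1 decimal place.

Over one 36-h interval, 36/10 ≈ 3.6 half-lives elapse, leaving f ≈ 0.0825 of each dose.
Accumulation ratio R = 1/(1 − f) ≈ 1/0.9175 ≈ 1.0899.
Each bolus raises the concentration by D/Vd = 720/8 ≈ 90.000 mcg/mL.
Cmax,ss = C₀/(1 − f) ≈ 90.000/0.9175 ≈ 98.093 mcg/mL.
Peak 98.1 mcg/mL vs MTC 122 mcg/mL: below toxic threshold.

98.1 mcg/mL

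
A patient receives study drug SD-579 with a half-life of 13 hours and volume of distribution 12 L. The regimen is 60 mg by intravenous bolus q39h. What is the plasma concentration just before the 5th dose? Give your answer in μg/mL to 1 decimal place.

f = (1/2)^(τ/t½) = (1/2)^(39/13) ≈ 0.1250.
C₀ = D/Vd = 60/12 ≈ 5.000 μg/mL.
Before the 5th dose, 4 doses have been given. Superposition: Cmin = C₀·(f + f² + … + f^4).
≈ 5.000 × (0.1250 + 0.0156 + 0.0020 + 0.0002) ≈ 5.000 × 0.1428 ≈ 0.714 μg/mL.

0.7 μg/mL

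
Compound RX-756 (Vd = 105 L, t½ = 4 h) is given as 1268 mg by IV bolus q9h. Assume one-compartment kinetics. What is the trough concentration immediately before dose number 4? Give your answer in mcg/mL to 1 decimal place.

f = (1/2)^(τ/t½) = (1/2)^(9/4) ≈ 0.2102.
C₀ = D/Vd = 1268/105 ≈ 12.076 mcg/mL.
Before the 4th dose, 3 doses have been given. Superposition: Cmin = C₀·(f + f² + … + f^3).
≈ 12.076 × (0.2102 + 0.0442 + 0.0093) ≈ 12.076 × 0.2637 ≈ 3.184 mcg/mL.

3.2 mcg/mL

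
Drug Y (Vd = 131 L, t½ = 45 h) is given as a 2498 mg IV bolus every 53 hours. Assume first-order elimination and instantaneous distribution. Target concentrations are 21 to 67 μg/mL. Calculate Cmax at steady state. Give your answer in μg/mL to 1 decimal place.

k = ln2/t½ = ln2/45 ≈ 0.015403 h⁻¹; fraction remaining f = e^(−kτ) = e^(−0.015403×53) ≈ 0.4420.
At steady state, accumulation factor R = 1/(1 − e^(−kτ)) ≈ 1.7921.
Single-dose peak C₀ = D/Vd = 2498/131 ≈ 19.069 μg/mL.
Cmax,ss = C₀/(1 − f) ≈ 19.069/0.5580 ≈ 34.174 μg/mL.
Peak 34.2 μg/mL vs MTC 67 μg/mL: below toxic threshold.

34.2 μg/mL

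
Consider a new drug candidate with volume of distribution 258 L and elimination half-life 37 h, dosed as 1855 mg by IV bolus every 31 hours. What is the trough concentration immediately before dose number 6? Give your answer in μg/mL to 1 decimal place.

f = (1/2)^(τ/t½) = (1/2)^(31/37) ≈ 0.5595.
C₀ = D/Vd = 1855/258 ≈ 7.190 μg/mL.
Before the 6th dose, 5 doses have been given. Superposition: Cmin = C₀·(f + f² + … + f^5).
≈ 7.190 × (0.5595 + 0.3130 + 0.1751 + 0.0980 + 0.0548) ≈ 7.190 × 1.2004 ≈ 8.631 μg/mL.

8.6 μg/mL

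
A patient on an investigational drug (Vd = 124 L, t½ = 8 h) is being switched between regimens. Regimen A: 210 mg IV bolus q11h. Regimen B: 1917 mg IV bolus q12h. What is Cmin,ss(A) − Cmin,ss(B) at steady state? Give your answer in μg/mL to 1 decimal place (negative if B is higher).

-7.4 μg/mL

Regimen A: f = (1/2)^(11/8) ≈ 0.3856; Cmin,ss = (210/124)·f/(1−f) ≈ 1.063 μg/mL.
Regimen B: f = (1/2)^(12/8) ≈ 0.3536; Cmin,ss = (1917/124)·f/(1−f) ≈ 8.457 μg/mL.
Difference ≈ 1.063 − 8.457 ≈ -7.394 μg/mL.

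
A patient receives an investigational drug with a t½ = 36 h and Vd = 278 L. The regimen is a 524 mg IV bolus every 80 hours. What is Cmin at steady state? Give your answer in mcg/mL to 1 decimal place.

k = ln2/t½ = ln2/36 ≈ 0.019254 h⁻¹; fraction remaining f = e^(−kτ) = e^(−0.019254×80) ≈ 0.2143.
Accumulation ratio R = 1/(1 − f) ≈ 1/0.7857 ≈ 1.2728.
Single-dose peak C₀ = D/Vd = 524/278 ≈ 1.885 mcg/mL.
Cmax,ss = C₀/(1 − f) ≈ 1.885/0.7857 ≈ 2.399 mcg/mL.
Steady-state trough Cmin,ss = Cmax,ss·f ≈ 2.399 × 0.2143 ≈ 0.514 mcg/mL.

0.5 mcg/mL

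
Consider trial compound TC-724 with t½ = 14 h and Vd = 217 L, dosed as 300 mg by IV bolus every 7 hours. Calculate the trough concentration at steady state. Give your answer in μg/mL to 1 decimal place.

3.3 μg/mL

Over one 7-h interval, 7/14 ≈ 0.5 half-lives elapse, leaving f ≈ 0.7071 of each dose.
Accumulation ratio R = 1/(1 − f) ≈ 1/0.2929 ≈ 3.4141.
Single-dose peak C₀ = D/Vd = 300/217 ≈ 1.382 μg/mL.
Cmax,ss = C₀/(1 − f) ≈ 1.382/0.2929 ≈ 4.718 μg/mL.
One interval later, Cmin,ss = Cmax,ss·e^(−kτ) ≈ 4.718 × 0.7071 ≈ 3.336 μg/mL.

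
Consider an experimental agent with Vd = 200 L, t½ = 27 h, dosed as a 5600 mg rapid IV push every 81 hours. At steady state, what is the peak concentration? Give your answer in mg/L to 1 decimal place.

The dosing interval is 3 half-lives, so f = 2^(−3) = 0.125.
Accumulation ratio R = 1/(1 − f) = 1/0.875 = 8/7.
Single-dose peak C₀ = D/Vd = 5600/200 = 28 mg/L.
Steady-state peak Cmax,ss = C₀·R = 28 × 8/7 ≈ 32.000 mg/L.

32.0 mg/L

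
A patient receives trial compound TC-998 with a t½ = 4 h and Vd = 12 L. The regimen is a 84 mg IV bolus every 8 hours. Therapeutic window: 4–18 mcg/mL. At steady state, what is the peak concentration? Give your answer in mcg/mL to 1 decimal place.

9.3 mcg/mL

The dosing interval is 2 half-lives, so f = 2^(−2) = 0.25.
At steady state, R = 1/(1 − 0.25) = 4/3.
Single-dose peak C₀ = D/Vd = 84/12 = 7 mcg/mL.
Steady-state peak Cmax,ss = C₀·R = 7 × 4/3 ≈ 9.333 mcg/mL.
Peak 9.3 mcg/mL vs MTC 18 mcg/mL: below toxic threshold.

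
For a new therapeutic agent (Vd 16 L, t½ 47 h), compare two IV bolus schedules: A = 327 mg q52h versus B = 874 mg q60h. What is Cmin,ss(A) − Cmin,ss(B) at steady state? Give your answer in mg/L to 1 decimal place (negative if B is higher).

-20.7 mg/L

Regimen A: f = (1/2)^(52/47) ≈ 0.4645; Cmin,ss = (327/16)·f/(1−f) ≈ 17.728 mg/L.
Regimen B: f = (1/2)^(60/47) ≈ 0.4128; Cmin,ss = (874/16)·f/(1−f) ≈ 38.401 mg/L.
Difference ≈ 17.728 − 38.401 ≈ -20.673 mg/L.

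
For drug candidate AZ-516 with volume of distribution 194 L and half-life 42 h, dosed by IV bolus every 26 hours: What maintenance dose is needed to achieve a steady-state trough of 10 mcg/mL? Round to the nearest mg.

1040 mg

τ/t½ = 26/42 ≈ 0.61905, so f = (1/2)^(26/42) ≈ 0.651101.
Cmin,ss = (D/Vd)·f/(1−f), so D = Cmin,ss·Vd·(1−f)/f.
D = 10 × 194 × (1−f)/f ≈ 10 × 194 × 0.53586 ≈ 1039.57 mg.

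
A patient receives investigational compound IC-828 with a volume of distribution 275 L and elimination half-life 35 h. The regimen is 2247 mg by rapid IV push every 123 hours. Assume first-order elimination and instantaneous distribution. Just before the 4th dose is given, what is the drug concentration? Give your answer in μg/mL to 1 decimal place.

0.8 μg/mL

f = (1/2)^(τ/t½) = (1/2)^(123/35) ≈ 0.0875.
C₀ = D/Vd = 2247/275 ≈ 8.171 μg/mL.
Before the 4th dose, 3 doses have been given. Superposition: Cmin = C₀·(f + f² + … + f^3).
≈ 8.171 × (0.0875 + 0.0077 + 0.0007) ≈ 8.171 × 0.0959 ≈ 0.784 μg/mL.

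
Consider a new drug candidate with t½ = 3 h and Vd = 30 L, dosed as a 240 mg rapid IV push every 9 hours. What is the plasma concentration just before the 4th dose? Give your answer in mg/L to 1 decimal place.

1.1 mg/L

f = (1/2)^(τ/t½) = (1/2)^(9/3) ≈ 0.1250.
C₀ = D/Vd = 240/30 ≈ 8.000 mg/L.
Before the 4th dose, 3 doses have been given. Superposition: Cmin = C₀·(f + f² + … + f^3).
≈ 8.000 × (0.1250 + 0.0156 + 0.0020) ≈ 8.000 × 0.1426 ≈ 1.141 mg/L.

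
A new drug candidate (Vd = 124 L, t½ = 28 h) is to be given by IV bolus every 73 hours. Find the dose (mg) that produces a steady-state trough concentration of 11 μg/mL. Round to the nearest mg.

6947 mg

τ/t½ = 73/28 ≈ 2.6071, so f = (1/2)^(73/28) ≈ 0.164124.
Cmin,ss = (D/Vd)·f/(1−f), so D = Cmin,ss·Vd·(1−f)/f.
D = 11 × 124 × (1−f)/f ≈ 11 × 124 × 5.09295 ≈ 6946.78 mg.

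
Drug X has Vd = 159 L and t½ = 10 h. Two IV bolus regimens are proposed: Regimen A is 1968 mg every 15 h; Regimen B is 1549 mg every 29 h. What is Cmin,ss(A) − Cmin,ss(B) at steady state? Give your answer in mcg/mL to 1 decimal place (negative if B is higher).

5.3 mcg/mL

Regimen A: f = (1/2)^(15/10) ≈ 0.3536; Cmin,ss = (1968/159)·f/(1−f) ≈ 6.771 mcg/mL.
Regimen B: f = (1/2)^(29/10) ≈ 0.1340; Cmin,ss = (1549/159)·f/(1−f) ≈ 1.507 mcg/mL.
Difference ≈ 6.771 − 1.507 ≈ 5.264 mcg/mL.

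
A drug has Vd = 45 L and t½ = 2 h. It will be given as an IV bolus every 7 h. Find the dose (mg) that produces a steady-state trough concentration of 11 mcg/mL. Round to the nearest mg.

5105 mg

τ/t½ = 7/2 ≈ 3.5, so f = (1/2)^(7/2) ≈ 0.088388.
Cmin,ss = (D/Vd)·f/(1−f), so D = Cmin,ss·Vd·(1−f)/f.
D = 11 × 45 × (1−f)/f ≈ 11 × 45 × 10.31375 ≈ 5105.31 mg.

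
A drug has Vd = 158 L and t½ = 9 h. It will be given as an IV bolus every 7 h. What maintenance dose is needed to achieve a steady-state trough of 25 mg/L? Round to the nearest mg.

τ/t½ = 7/9 ≈ 0.77778, so f = (1/2)^(7/9) ≈ 0.583265.
Cmin,ss = (D/Vd)·f/(1−f), so D = Cmin,ss·Vd·(1−f)/f.
D = 25 × 158 × (1−f)/f ≈ 25 × 158 × 0.71449 ≈ 2822.24 mg.

2822 mg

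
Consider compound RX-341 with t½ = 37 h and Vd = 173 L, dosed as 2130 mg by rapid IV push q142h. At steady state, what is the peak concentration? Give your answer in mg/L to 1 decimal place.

k = ln2/t½ = ln2/37 ≈ 0.018734 h⁻¹; fraction remaining f = e^(−kτ) = e^(−0.018734×142) ≈ 0.0699.
At steady state, accumulation factor R = 1/(1 − e^(−kτ)) ≈ 1.0752.
Single-dose peak C₀ = D/Vd = 2130/173 ≈ 12.312 mg/L.
Steady-state peak Cmax,ss = C₀·R ≈ 12.312 × 1.0752 ≈ 13.238 mg/L.

13.2 mg/L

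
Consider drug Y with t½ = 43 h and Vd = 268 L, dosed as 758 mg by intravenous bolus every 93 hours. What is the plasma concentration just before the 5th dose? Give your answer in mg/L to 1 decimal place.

f = (1/2)^(τ/t½) = (1/2)^(93/43) ≈ 0.2233.
C₀ = D/Vd = 758/268 ≈ 2.828 mg/L.
Before the 5th dose, 4 doses have been given. Superposition: Cmin = C₀·(f + f² + … + f^4).
≈ 2.828 × (0.2233 + 0.0499 + 0.0111 + 0.0025) ≈ 2.828 × 0.2868 ≈ 0.811 mg/L.

0.8 mg/L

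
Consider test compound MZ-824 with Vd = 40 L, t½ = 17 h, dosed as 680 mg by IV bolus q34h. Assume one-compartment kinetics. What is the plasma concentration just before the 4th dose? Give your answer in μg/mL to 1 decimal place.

f = (1/2)^(τ/t½) = (1/2)^(34/17) ≈ 0.2500.
C₀ = D/Vd = 680/40 ≈ 17.000 μg/mL.
Before the 4th dose, 3 doses have been given. Superposition: Cmin = C₀·(f + f² + … + f^3).
≈ 17.000 × (0.2500 + 0.0625 + 0.0156) ≈ 17.000 × 0.3281 ≈ 5.578 μg/mL.

5.6 μg/mL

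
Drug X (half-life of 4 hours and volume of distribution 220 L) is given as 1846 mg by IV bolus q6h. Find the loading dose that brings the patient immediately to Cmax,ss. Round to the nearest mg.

2856 mg

f = (1/2)^(6/4) ≈ 0.353553; accumulation ratio R = 1/(1−f) ≈ 1.54692.
Loading dose to hit Cmax,ss on first dose: D_load = D_maint·R ≈ 1846 × 1.54692 ≈ 2855.61 mg.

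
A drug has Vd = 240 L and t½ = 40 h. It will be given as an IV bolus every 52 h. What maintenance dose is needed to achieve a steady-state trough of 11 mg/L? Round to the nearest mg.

3860 mg

τ/t½ = 52/40 ≈ 1.3, so f = (1/2)^(52/40) ≈ 0.406126.
Cmin,ss = (D/Vd)·f/(1−f), so D = Cmin,ss·Vd·(1−f)/f.
D = 11 × 240 × (1−f)/f ≈ 11 × 240 × 1.46229 ≈ 3860.45 mg.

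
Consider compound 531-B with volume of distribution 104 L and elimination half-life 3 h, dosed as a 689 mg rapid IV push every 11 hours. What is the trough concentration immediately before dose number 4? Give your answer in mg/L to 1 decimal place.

f = (1/2)^(τ/t½) = (1/2)^(11/3) ≈ 0.0787.
C₀ = D/Vd = 689/104 ≈ 6.625 mg/L.
Before the 4th dose, 3 doses have been given. Superposition: Cmin = C₀·(f + f² + … + f^3).
≈ 6.625 × (0.0787 + 0.0062 + 0.0005) ≈ 6.625 × 0.0854 ≈ 0.566 mg/L.

0.6 mg/L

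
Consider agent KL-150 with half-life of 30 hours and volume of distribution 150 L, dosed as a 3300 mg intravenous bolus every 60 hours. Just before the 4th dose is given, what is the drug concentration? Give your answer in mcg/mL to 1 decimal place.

7.2 mcg/mL

f = (1/2)^(τ/t½) = (1/2)^(60/30) ≈ 0.2500.
C₀ = D/Vd = 3300/150 ≈ 22.000 mcg/mL.
Before the 4th dose, 3 doses have been given. Superposition: Cmin = C₀·(f + f² + … + f^3).
≈ 22.000 × (0.2500 + 0.0625 + 0.0156) ≈ 22.000 × 0.3281 ≈ 7.218 mcg/mL.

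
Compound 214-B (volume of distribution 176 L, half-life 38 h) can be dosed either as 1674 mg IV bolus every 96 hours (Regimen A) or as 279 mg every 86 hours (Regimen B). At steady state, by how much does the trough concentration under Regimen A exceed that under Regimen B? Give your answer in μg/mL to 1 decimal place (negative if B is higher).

Regimen A: f = (1/2)^(96/38) ≈ 0.1736; Cmin,ss = (1674/176)·f/(1−f) ≈ 1.998 μg/mL.
Regimen B: f = (1/2)^(86/38) ≈ 0.2083; Cmin,ss = (279/176)·f/(1−f) ≈ 0.417 μg/mL.
Difference ≈ 1.998 − 0.417 ≈ 1.581 μg/mL.

1.6 μg/mL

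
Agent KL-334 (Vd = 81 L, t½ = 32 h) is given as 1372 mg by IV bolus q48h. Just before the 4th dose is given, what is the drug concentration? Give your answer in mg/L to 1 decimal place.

f = (1/2)^(τ/t½) = (1/2)^(48/32) ≈ 0.3536.
C₀ = D/Vd = 1372/81 ≈ 16.938 mg/L.
Before the 4th dose, 3 doses have been given. Superposition: Cmin = C₀·(f + f² + … + f^3).
≈ 16.938 × (0.3536 + 0.1250 + 0.0442) ≈ 16.938 × 0.5228 ≈ 8.855 mg/L.

8.9 mg/L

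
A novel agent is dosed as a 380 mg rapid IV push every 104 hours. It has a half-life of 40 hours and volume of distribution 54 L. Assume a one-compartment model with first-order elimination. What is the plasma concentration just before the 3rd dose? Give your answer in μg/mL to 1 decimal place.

f = (1/2)^(τ/t½) = (1/2)^(104/40) ≈ 0.1649.
C₀ = D/Vd = 380/54 ≈ 7.037 μg/mL.
Before the 3rd dose, 2 doses have been given. Superposition: Cmin = C₀·(f + f²).
≈ 7.037 × (0.1649 + 0.0272) ≈ 7.037 × 0.1921 ≈ 1.352 μg/mL.

1.4 μg/mL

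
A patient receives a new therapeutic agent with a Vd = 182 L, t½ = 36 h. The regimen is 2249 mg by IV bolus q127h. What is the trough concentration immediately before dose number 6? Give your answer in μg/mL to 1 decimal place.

f = (1/2)^(τ/t½) = (1/2)^(127/36) ≈ 0.0867.
C₀ = D/Vd = 2249/182 ≈ 12.357 μg/mL.
Before the 6th dose, 5 doses have been given. Superposition: Cmin = C₀·(f + f² + … + f^5).
≈ 12.357 × (0.0867 + 0.0075 + 0.0007 + 0.0001 + 0.0000) ≈ 12.357 × 0.0950 ≈ 1.174 μg/mL.

1.2 μg/mL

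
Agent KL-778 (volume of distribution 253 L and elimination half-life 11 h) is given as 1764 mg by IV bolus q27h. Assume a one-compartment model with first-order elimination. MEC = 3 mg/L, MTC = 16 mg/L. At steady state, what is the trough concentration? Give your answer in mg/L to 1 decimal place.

k = ln2/t½ = ln2/11 ≈ 0.063013 h⁻¹; fraction remaining f = e^(−kτ) = e^(−0.063013×27) ≈ 0.1824.
Single-dose peak C₀ = D/Vd = 1764/253 ≈ 6.972 mg/L.
Steady-state trough Cmin,ss = C₀·f/(1−f) ≈ 6.972 × 0.1824/0.8176 ≈ 1.555 mg/L.
Trough 1.6 mg/L vs MEC 3 mg/L: subtherapeutic.

1.6 mg/L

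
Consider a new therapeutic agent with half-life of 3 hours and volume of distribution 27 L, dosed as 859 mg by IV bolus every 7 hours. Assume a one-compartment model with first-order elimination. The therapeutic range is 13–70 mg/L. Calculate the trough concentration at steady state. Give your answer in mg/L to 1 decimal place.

7.9 mg/L

k = ln2/t½ = ln2/3 ≈ 0.231049 h⁻¹; fraction remaining f = e^(−kτ) = e^(−0.231049×7) ≈ 0.1984.
Single-dose peak C₀ = D/Vd = 859/27 ≈ 31.815 mg/L.
Steady-state trough Cmin,ss = C₀·f/(1−f) ≈ 31.815 × 0.1984/0.8016 ≈ 7.874 mg/L.
Trough 7.9 mg/L vs MEC 13 mg/L: subtherapeutic.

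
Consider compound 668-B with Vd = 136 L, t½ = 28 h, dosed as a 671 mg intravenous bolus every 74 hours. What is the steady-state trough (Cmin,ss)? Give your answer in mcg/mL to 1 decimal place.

τ/t½ = 74/28 ≈ 2.6429, so fraction remaining f = (1/2)^(74/28) ≈ 0.1601.
Accumulation ratio R = 1/(1 − f) ≈ 1/0.8399 ≈ 1.1906.
Each bolus raises the concentration by D/Vd = 671/136 ≈ 4.934 mcg/mL.
Cmax,ss = C₀/(1 − f) ≈ 4.934/0.8399 ≈ 5.875 mcg/mL.
Steady-state trough Cmin,ss = Cmax,ss·f ≈ 5.875 × 0.1601 ≈ 0.941 mcg/mL.

0.9 mcg/mL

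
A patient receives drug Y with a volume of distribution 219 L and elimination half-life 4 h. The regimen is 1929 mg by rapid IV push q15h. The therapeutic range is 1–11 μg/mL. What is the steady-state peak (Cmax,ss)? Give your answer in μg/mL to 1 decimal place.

9.5 μg/mL

τ/t½ = 15/4 ≈ 3.75, so fraction remaining f = (1/2)^(15/4) ≈ 0.0743.
Accumulation ratio R = 1/(1 − f) ≈ 1/0.9257 ≈ 1.0803.
Each bolus raises the concentration by D/Vd = 1929/219 ≈ 8.808 μg/mL.
Cmax,ss = C₀/(1 − f) ≈ 8.808/0.9257 ≈ 9.515 μg/mL.
Peak 9.5 μg/mL vs MTC 11 μg/mL: below toxic threshold.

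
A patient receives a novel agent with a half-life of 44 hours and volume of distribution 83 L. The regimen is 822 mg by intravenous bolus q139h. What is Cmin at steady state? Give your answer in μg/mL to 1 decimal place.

1.2 μg/mL

Over one 139-h interval, 139/44 ≈ 3.1591 half-lives elapse, leaving f ≈ 0.1119 of each dose.
At steady state, accumulation factor R = 1/(1 − e^(−kτ)) ≈ 1.1260.
Each bolus raises the concentration by D/Vd = 822/83 ≈ 9.904 μg/mL.
Steady-state peak Cmax,ss = C₀·R ≈ 9.904 × 1.1260 ≈ 11.152 μg/mL.
Steady-state trough Cmin,ss = Cmax,ss·f ≈ 11.152 × 0.1119 ≈ 1.248 μg/mL.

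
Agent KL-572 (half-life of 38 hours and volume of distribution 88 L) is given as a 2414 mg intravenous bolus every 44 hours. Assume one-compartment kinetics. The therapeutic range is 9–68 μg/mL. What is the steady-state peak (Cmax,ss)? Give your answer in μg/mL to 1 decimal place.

τ/t½ = 44/38 ≈ 1.1579, so fraction remaining f = (1/2)^(44/38) ≈ 0.4482.
Accumulation ratio R = 1/(1 − f) ≈ 1/0.5518 ≈ 1.8123.
Each bolus raises the concentration by D/Vd = 2414/88 ≈ 27.432 μg/mL.
Steady-state peak Cmax,ss = C₀·R ≈ 27.432 × 1.8123 ≈ 49.715 μg/mL.
Peak 49.7 μg/mL vs MTC 68 μg/mL: below toxic threshold.

49.7 μg/mL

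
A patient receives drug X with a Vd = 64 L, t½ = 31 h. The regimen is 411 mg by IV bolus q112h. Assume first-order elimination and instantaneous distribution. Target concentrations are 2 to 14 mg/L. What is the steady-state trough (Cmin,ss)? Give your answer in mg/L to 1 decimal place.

0.6 mg/L

k = ln2/t½ = ln2/31 ≈ 0.022360 h⁻¹; fraction remaining f = e^(−kτ) = e^(−0.022360×112) ≈ 0.0817.
Single-dose peak C₀ = D/Vd = 411/64 ≈ 6.422 mg/L.
Steady-state trough Cmin,ss = C₀·f/(1−f) ≈ 6.422 × 0.0817/0.9183 ≈ 0.571 mg/L.
Trough 0.6 mg/L vs MEC 2 mg/L: subtherapeutic.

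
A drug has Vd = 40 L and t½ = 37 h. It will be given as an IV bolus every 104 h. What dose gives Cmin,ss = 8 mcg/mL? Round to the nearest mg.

1925 mg

τ/t½ = 104/37 ≈ 2.8108, so f = (1/2)^(104/37) ≈ 0.142515.
Cmin,ss = (D/Vd)·f/(1−f), so D = Cmin,ss·Vd·(1−f)/f.
D = 8 × 40 × (1−f)/f ≈ 8 × 40 × 6.01681 ≈ 1925.38 mg.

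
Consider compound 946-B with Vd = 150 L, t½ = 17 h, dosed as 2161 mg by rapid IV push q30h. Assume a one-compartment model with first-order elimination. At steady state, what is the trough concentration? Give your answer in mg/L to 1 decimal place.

Over one 30-h interval, 30/17 ≈ 1.7647 half-lives elapse, leaving f ≈ 0.2943 of each dose.
Accumulation ratio R = 1/(1 − f) ≈ 1/0.7057 ≈ 1.4170.
Each bolus raises the concentration by D/Vd = 2161/150 ≈ 14.407 mg/L.
Steady-state peak Cmax,ss = C₀·R ≈ 14.407 × 1.4170 ≈ 20.415 mg/L.
One interval later, Cmin,ss = Cmax,ss·e^(−kτ) ≈ 20.415 × 0.2943 ≈ 6.008 mg/L.

6.0 mg/L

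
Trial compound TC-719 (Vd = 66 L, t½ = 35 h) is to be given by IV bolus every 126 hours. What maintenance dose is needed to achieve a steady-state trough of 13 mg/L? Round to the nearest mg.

τ/t½ = 126/35 ≈ 3.6, so f = (1/2)^(126/35) ≈ 0.082469.
Cmin,ss = (D/Vd)·f/(1−f), so D = Cmin,ss·Vd·(1−f)/f.
D = 13 × 66 × (1−f)/f ≈ 13 × 66 × 11.12577 ≈ 9545.91 mg.

9546 mg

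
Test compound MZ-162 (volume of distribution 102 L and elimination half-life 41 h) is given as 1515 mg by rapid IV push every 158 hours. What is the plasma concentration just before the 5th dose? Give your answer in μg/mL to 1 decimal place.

f = (1/2)^(τ/t½) = (1/2)^(158/41) ≈ 0.0692.
C₀ = D/Vd = 1515/102 ≈ 14.853 μg/mL.
Before the 5th dose, 4 doses have been given. Superposition: Cmin = C₀·(f + f² + … + f^4).
≈ 14.853 × (0.0692 + 0.0048 + 0.0003 + 0.0000) ≈ 14.853 × 0.0743 ≈ 1.104 μg/mL.

1.1 μg/mL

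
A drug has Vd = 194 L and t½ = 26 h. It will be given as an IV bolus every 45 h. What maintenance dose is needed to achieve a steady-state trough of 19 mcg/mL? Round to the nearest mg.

τ/t½ = 45/26 ≈ 1.7308, so f = (1/2)^(45/26) ≈ 0.301291.
Cmin,ss = (D/Vd)·f/(1−f), so D = Cmin,ss·Vd·(1−f)/f.
D = 19 × 194 × (1−f)/f ≈ 19 × 194 × 2.31905 ≈ 8548.02 mg.

8548 mg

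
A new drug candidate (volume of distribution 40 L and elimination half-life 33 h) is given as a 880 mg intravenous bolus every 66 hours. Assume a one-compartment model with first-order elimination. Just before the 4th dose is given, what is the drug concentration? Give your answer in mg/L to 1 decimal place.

f = (1/2)^(τ/t½) = (1/2)^(66/33) ≈ 0.2500.
C₀ = D/Vd = 880/40 ≈ 22.000 mg/L.
Before the 4th dose, 3 doses have been given. Superposition: Cmin = C₀·(f + f² + … + f^3).
≈ 22.000 × (0.2500 + 0.0625 + 0.0156) ≈ 22.000 × 0.3281 ≈ 7.218 mg/L.

7.2 mg/L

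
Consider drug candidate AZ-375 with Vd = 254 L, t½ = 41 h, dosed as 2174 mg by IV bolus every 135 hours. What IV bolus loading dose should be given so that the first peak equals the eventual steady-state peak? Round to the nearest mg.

2421 mg

f = (1/2)^(135/41) ≈ 0.102048; accumulation ratio R = 1/(1−f) ≈ 1.11365.
Loading dose to hit Cmax,ss on first dose: D_load = D_maint·R ≈ 2174 × 1.11365 ≈ 2421.08 mg.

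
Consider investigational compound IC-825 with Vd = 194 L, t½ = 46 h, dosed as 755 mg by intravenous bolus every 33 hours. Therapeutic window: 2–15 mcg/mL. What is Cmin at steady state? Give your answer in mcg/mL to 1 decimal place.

6.0 mcg/mL

k = ln2/t½ = ln2/46 ≈ 0.015068 h⁻¹; fraction remaining f = e^(−kτ) = e^(−0.015068×33) ≈ 0.6082.
Accumulation ratio R = 1/(1 − f) ≈ 1/0.3918 ≈ 2.5523.
Each bolus raises the concentration by D/Vd = 755/194 ≈ 3.892 mcg/mL.
Cmax,ss = C₀/(1 − f) ≈ 3.892/0.3918 ≈ 9.934 mcg/mL.
One interval later, Cmin,ss = Cmax,ss·e^(−kτ) ≈ 9.934 × 0.6082 ≈ 6.042 mcg/mL.
Trough 6.0 mcg/mL vs MEC 2 mcg/mL: adequate.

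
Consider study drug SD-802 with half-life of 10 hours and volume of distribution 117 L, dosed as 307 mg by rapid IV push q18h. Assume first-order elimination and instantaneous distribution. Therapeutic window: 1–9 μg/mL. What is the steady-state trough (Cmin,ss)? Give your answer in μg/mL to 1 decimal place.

1.1 μg/mL

k = ln2/t½ = ln2/10 ≈ 0.069315 h⁻¹; fraction remaining f = e^(−kτ) = e^(−0.069315×18) ≈ 0.2872.
Accumulation ratio R = 1/(1 − f) ≈ 1/0.7128 ≈ 1.4029.
Single-dose peak C₀ = D/Vd = 307/117 ≈ 2.624 μg/mL.
Steady-state peak Cmax,ss = C₀·R ≈ 2.624 × 1.4029 ≈ 3.681 μg/mL.
One interval later, Cmin,ss = Cmax,ss·e^(−kτ) ≈ 3.681 × 0.2872 ≈ 1.057 μg/mL.
Trough 1.1 μg/mL vs MEC 1 μg/mL: adequate.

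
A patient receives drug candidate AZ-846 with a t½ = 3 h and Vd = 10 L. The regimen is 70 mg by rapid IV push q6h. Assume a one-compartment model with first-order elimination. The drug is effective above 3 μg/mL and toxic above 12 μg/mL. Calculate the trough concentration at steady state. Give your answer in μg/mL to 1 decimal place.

The dosing interval is 2 half-lives, so f = 2^(−2) = 0.25.
At steady state, R = 1/(1 − 0.25) = 4/3.
Single-dose peak C₀ = D/Vd = 70/10 = 7 μg/mL.
Steady-state peak Cmax,ss = C₀·R = 7 × 4/3 ≈ 9.333 μg/mL.
Steady-state trough Cmin,ss = Cmax,ss·f ≈ 9.333 × 0.25 ≈ 2.333 μg/mL.
Trough 2.3 μg/mL vs MEC 3 μg/mL: subtherapeutic.

2.3 μg/mL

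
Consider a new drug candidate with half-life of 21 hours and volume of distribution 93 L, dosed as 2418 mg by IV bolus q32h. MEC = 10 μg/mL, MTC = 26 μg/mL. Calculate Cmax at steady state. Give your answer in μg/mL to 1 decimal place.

39.9 μg/mL

τ/t½ = 32/21 ≈ 1.5238, so fraction remaining f = (1/2)^(32/21) ≈ 0.3478.
At steady state, accumulation factor R = 1/(1 − e^(−kτ)) ≈ 1.5333.
Single-dose peak C₀ = D/Vd = 2418/93 ≈ 26.000 μg/mL.
Steady-state peak Cmax,ss = C₀·R ≈ 26.000 × 1.5333 ≈ 39.866 μg/mL.
Peak 39.9 μg/mL vs MTC 26 μg/mL: exceeds toxic threshold.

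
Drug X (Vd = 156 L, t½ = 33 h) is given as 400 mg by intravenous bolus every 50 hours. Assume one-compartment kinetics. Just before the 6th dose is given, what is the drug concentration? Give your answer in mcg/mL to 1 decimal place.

f = (1/2)^(τ/t½) = (1/2)^(50/33) ≈ 0.3499.
C₀ = D/Vd = 400/156 ≈ 2.564 mcg/mL.
Before the 6th dose, 5 doses have been given. Superposition: Cmin = C₀·(f + f² + … + f^5).
≈ 2.564 × (0.3499 + 0.1224 + 0.0428 + 0.0150 + 0.0052) ≈ 2.564 × 0.5353 ≈ 1.373 mcg/mL.

1.4 mcg/mL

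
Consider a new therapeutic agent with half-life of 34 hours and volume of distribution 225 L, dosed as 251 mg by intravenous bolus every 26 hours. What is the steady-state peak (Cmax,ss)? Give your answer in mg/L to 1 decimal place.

2.7 mg/L

Over one 26-h interval, 26/34 ≈ 0.76471 half-lives elapse, leaving f ≈ 0.5886 of each dose.
Accumulation ratio R = 1/(1 − f) ≈ 1/0.4114 ≈ 2.4307.
Each bolus raises the concentration by D/Vd = 251/225 ≈ 1.116 mg/L.
Cmax,ss = C₀/(1 − f) ≈ 1.116/0.4114 ≈ 2.713 mg/L.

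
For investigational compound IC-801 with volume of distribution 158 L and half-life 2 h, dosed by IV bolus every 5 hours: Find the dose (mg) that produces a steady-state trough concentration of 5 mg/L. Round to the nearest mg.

3679 mg

τ/t½ = 5/2 ≈ 2.5, so f = (1/2)^(5/2) ≈ 0.176777.
Cmin,ss = (D/Vd)·f/(1−f), so D = Cmin,ss·Vd·(1−f)/f.
D = 5 × 158 × (1−f)/f ≈ 5 × 158 × 4.65684 ≈ 3678.90 mg.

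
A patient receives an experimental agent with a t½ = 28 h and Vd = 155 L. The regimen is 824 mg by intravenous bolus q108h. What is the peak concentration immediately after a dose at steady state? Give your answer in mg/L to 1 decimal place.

τ/t½ = 108/28 ≈ 3.8571, so fraction remaining f = (1/2)^(108/28) ≈ 0.0690.
At steady state, accumulation factor R = 1/(1 − e^(−kτ)) ≈ 1.0741.
Each bolus raises the concentration by D/Vd = 824/155 ≈ 5.316 mg/L.
Steady-state peak Cmax,ss = C₀·R ≈ 5.316 × 1.0741 ≈ 5.710 mg/L.

5.7 mg/L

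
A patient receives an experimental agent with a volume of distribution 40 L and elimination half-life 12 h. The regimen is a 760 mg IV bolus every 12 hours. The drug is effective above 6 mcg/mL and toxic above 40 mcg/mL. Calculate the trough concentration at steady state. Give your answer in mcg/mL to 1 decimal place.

The dosing interval is 1 half-life, so f = 2^(−1) = 0.5.
At steady state, R = 1/(1 − 0.5) = 2/1.
Single-dose peak C₀ = D/Vd = 760/40 = 19 mcg/mL.
Steady-state peak Cmax,ss = C₀·R = 19 × 2/1 ≈ 38.000 mcg/mL.
Steady-state trough Cmin,ss = Cmax,ss·f ≈ 38.000 × 0.5 ≈ 19.000 mcg/mL.
Trough 19.0 mcg/mL vs MEC 6 mcg/mL: adequate.

19.0 mcg/mL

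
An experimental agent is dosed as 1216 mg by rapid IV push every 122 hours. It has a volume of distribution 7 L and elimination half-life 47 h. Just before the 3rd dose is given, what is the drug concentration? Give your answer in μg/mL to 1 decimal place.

f = (1/2)^(τ/t½) = (1/2)^(122/47) ≈ 0.1654.
C₀ = D/Vd = 1216/7 ≈ 173.714 μg/mL.
Before the 3rd dose, 2 doses have been given. Superposition: Cmin = C₀·(f + f²).
≈ 173.714 × (0.1654 + 0.0274) ≈ 173.714 × 0.1928 ≈ 33.492 μg/mL.

33.5 μg/mL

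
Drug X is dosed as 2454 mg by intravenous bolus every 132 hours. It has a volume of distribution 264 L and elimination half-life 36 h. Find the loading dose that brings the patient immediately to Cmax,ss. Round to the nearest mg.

f = (1/2)^(132/36) ≈ 0.078745; accumulation ratio R = 1/(1−f) ≈ 1.08548.
Loading dose to hit Cmax,ss on first dose: D_load = D_maint·R ≈ 2454 × 1.08548 ≈ 2663.77 mg.

2664 mg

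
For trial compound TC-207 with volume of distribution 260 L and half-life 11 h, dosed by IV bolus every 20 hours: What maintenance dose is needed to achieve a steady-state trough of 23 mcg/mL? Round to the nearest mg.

τ/t½ = 20/11 ≈ 1.8182, so f = (1/2)^(20/11) ≈ 0.283578.
Cmin,ss = (D/Vd)·f/(1−f), so D = Cmin,ss·Vd·(1−f)/f.
D = 23 × 260 × (1−f)/f ≈ 23 × 260 × 2.52637 ≈ 15107.69 mg.

15108 mg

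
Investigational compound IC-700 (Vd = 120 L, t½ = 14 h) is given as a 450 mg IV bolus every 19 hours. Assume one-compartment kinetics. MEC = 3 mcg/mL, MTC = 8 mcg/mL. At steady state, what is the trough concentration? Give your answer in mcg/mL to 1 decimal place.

2.4 mcg/mL

τ/t½ = 19/14 ≈ 1.3571, so fraction remaining f = (1/2)^(19/14) ≈ 0.3904.
At steady state, accumulation factor R = 1/(1 − e^(−kτ)) ≈ 1.6404.
Single-dose peak C₀ = D/Vd = 450/120 ≈ 3.750 mcg/mL.
Steady-state peak Cmax,ss = C₀·R ≈ 3.750 × 1.6404 ≈ 6.152 mcg/mL.
Steady-state trough Cmin,ss = Cmax,ss·f ≈ 6.152 × 0.3904 ≈ 2.402 mcg/mL.
Trough 2.4 mcg/mL vs MEC 3 mcg/mL: subtherapeutic.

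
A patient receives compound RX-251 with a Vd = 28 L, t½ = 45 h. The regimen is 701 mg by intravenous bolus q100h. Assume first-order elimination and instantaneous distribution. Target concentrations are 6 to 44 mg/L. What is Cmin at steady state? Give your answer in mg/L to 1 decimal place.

Over one 100-h interval, 100/45 ≈ 2.2222 half-lives elapse, leaving f ≈ 0.2143 of each dose.
At steady state, accumulation factor R = 1/(1 − e^(−kτ)) ≈ 1.2728.
Single-dose peak C₀ = D/Vd = 701/28 ≈ 25.036 mg/L.
Cmax,ss = C₀/(1 − f) ≈ 25.036/0.7857 ≈ 31.865 mg/L.
One interval later, Cmin,ss = Cmax,ss·e^(−kτ) ≈ 31.865 × 0.2143 ≈ 6.829 mg/L.
Trough 6.8 mg/L vs MEC 6 mg/L: adequate.

6.8 mg/L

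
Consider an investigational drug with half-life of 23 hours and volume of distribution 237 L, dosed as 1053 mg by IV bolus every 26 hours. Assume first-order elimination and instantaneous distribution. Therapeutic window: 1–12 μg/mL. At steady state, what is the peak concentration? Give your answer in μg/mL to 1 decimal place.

k = ln2/t½ = ln2/23 ≈ 0.030137 h⁻¹; fraction remaining f = e^(−kτ) = e^(−0.030137×26) ≈ 0.4568.
At steady state, accumulation factor R = 1/(1 − e^(−kτ)) ≈ 1.8409.
Each bolus raises the concentration by D/Vd = 1053/237 ≈ 4.443 μg/mL.
Cmax,ss = C₀/(1 − f) ≈ 4.443/0.5432 ≈ 8.179 μg/mL.
Peak 8.2 μg/mL vs MTC 12 μg/mL: below toxic threshold.

8.2 μg/mL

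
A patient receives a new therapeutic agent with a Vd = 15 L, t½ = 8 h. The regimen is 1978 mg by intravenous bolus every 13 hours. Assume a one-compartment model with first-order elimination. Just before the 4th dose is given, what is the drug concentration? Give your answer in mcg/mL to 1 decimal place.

f = (1/2)^(τ/t½) = (1/2)^(13/8) ≈ 0.3242.
C₀ = D/Vd = 1978/15 ≈ 131.867 mcg/mL.
Before the 4th dose, 3 doses have been given. Superposition: Cmin = C₀·(f + f² + … + f^3).
≈ 131.867 × (0.3242 + 0.1051 + 0.0341) ≈ 131.867 × 0.4634 ≈ 61.107 mcg/mL.

61.1 mcg/mL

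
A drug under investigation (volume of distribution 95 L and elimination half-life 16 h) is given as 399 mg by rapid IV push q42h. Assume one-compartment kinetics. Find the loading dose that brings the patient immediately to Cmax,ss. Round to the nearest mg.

f = (1/2)^(42/16) ≈ 0.162105; accumulation ratio R = 1/(1−f) ≈ 1.19347.
Loading dose to hit Cmax,ss on first dose: D_load = D_maint·R ≈ 399 × 1.19347 ≈ 476.19 mg.

476 mg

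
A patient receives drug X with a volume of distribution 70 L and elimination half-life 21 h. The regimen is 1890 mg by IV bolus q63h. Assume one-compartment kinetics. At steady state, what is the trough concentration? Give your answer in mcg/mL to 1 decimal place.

3.9 mcg/mL

The dosing interval is 3 half-lives, so f = 2^(−3) = 0.125.
Accumulation ratio R = 1/(1 − f) = 1/0.875 = 8/7.
Single-dose peak C₀ = D/Vd = 1890/70 = 27 mcg/mL.
Steady-state peak Cmax,ss = C₀·R = 27 × 8/7 ≈ 30.857 mcg/mL.
Steady-state trough Cmin,ss = Cmax,ss·f ≈ 30.857 × 0.125 ≈ 3.857 mcg/mL.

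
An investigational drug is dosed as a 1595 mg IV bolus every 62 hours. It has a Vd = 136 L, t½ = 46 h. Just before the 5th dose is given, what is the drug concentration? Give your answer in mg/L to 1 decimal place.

7.4 mg/L

f = (1/2)^(τ/t½) = (1/2)^(62/46) ≈ 0.3929.
C₀ = D/Vd = 1595/136 ≈ 11.728 mg/L.
Before the 5th dose, 4 doses have been given. Superposition: Cmin = C₀·(f + f² + … + f^4).
≈ 11.728 × (0.3929 + 0.1544 + 0.0607 + 0.0238) ≈ 11.728 × 0.6318 ≈ 7.410 mg/L.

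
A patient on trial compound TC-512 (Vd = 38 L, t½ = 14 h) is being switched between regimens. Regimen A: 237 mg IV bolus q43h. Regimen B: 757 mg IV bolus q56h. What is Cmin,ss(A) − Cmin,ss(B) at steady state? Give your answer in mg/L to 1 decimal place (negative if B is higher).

-0.5 mg/L

Regimen A: f = (1/2)^(43/14) ≈ 0.1190; Cmin,ss = (237/38)·f/(1−f) ≈ 0.842 mg/L.
Regimen B: f = (1/2)^(56/14) ≈ 0.0625; Cmin,ss = (757/38)·f/(1−f) ≈ 1.328 mg/L.
Difference ≈ 0.842 − 1.328 ≈ -0.486 mg/L.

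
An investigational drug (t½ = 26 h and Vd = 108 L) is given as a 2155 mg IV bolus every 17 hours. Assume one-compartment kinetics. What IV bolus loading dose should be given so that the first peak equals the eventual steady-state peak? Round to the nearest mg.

5914 mg

f = (1/2)^(17/26) ≈ 0.635584; accumulation ratio R = 1/(1−f) ≈ 2.74412.
Loading dose to hit Cmax,ss on first dose: D_load = D_maint·R ≈ 2155 × 2.74412 ≈ 5913.58 mg.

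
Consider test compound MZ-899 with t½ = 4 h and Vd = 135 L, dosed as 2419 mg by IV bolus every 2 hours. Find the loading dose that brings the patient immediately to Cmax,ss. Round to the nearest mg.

8259 mg

f = (1/2)^(2/4) ≈ 0.707107; accumulation ratio R = 1/(1−f) ≈ 3.41422.
Loading dose to hit Cmax,ss on first dose: D_load = D_maint·R ≈ 2419 × 3.41422 ≈ 8259.00 mg.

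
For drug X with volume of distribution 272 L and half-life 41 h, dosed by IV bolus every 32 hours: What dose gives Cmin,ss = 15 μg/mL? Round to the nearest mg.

2928 mg

τ/t½ = 32/41 ≈ 0.78049, so f = (1/2)^(32/41) ≈ 0.582170.
Cmin,ss = (D/Vd)·f/(1−f), so D = Cmin,ss·Vd·(1−f)/f.
D = 15 × 272 × (1−f)/f ≈ 15 × 272 × 0.71771 ≈ 2928.26 mg.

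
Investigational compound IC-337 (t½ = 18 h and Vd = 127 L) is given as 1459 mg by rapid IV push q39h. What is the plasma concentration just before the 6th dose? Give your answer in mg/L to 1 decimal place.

3.3 mg/L

f = (1/2)^(τ/t½) = (1/2)^(39/18) ≈ 0.2227.
C₀ = D/Vd = 1459/127 ≈ 11.488 mg/L.
Before the 6th dose, 5 doses have been given. Superposition: Cmin = C₀·(f + f² + … + f^5).
≈ 11.488 × (0.2227 + 0.0496 + 0.0110 + 0.0025 + 0.0005) ≈ 11.488 × 0.2863 ≈ 3.289 mg/L.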